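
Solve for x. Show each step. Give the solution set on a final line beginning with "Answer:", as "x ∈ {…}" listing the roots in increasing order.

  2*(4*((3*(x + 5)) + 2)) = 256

Step 1. [2*(4*((3*(x + 5)) + 2)) = 256] 2 out front; divide by 2, so div: 4*((3*(x + 5)) + 2) = 128.
Step 2. [4*((3*(x + 5)) + 2) = 128] divide by the outer 4 ⇒ div: (3*(x + 5)) + 2 = 32.
Step 3. [(3*(x + 5)) + 2 = 32] +2 is outermost — subtract 2 both sides, so sub: 3*(x + 5) = 30.
Step 4. [3*(x + 5) = 30] leading coefficient 3: divide by 3, so div: x + 5 = 10.
Step 5. [x + 5 = 10] the outer +5 inverts by subtracting 5, so sub: x = 5.

Answer: x ∈ {5}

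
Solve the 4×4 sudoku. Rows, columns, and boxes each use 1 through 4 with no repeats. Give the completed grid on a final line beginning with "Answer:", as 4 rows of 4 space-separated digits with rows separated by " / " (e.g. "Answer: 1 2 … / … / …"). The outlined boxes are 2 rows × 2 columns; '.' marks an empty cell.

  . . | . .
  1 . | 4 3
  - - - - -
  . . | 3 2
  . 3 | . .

Step 1. [r3c1∈{4}] r3c1 has the single candidate 4 ⇒ r3c1=4.
Step 2. [r1c3∈{1,2}] 2 has one home in col 3: r1c3 ⇒ r1c3=2.
Step 3. [r4c3∈{1}] only 1 remains possible at r4c3, so r4c3=1.
Step 4. [r3c2∈{1}] r3c2's peers cover all but 1 ⇒ r3c2=1.
Step 5. [r1c1∈{3}] r1c1's peers cover all but 3, so r1c1=3.
Step 6. [r1c4∈{1}] r1c4 has the single candidate 1, so r1c4=1.
Step 7. [r1c2∈{4}] nothing but 4 survives at r1c2, so r1c2=4.
Step 8. [r4c4∈{4}] r4c4's peers cover all but 4, so r4c4=4.
Step 9. [r2c2∈{2}] r2c2's peers cover all but 2, so r2c2=2.
Step 10. [r4c1∈{2}] nothing but 2 survives at r4c1, so r4c1=2.

Answer: 3 4 2 1 / 1 2 4 3 / 4 1 3 2 / 2 3 1 4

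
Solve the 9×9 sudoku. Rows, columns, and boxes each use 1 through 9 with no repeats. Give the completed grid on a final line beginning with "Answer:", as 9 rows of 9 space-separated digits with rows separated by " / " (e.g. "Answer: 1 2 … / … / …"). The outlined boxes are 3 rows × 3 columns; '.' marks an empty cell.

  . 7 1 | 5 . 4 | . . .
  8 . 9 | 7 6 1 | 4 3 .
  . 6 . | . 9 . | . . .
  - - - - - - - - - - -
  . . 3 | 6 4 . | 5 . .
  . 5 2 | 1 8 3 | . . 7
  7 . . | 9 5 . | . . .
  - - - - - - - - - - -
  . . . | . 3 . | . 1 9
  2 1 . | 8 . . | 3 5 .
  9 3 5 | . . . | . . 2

Step 1. [r8c5∈{7}] r8c5 has the single candidate 7. So r8c5=7.
Step 2. [r6c6∈{2}] nothing but 2 survives at r6c6 ⇒ r6c6=2.
Step 3. [r6c9∈{1,3,4,6,8}] r6c9 is the only open cell in row 6 admitting 3 ⇒ r6c9=3.
Step 4. [r3c3∈{4}] r3c3 has the single candidate 4 ⇒ r3c3=4.
Step 5. [r8c3∈{6}] only 6 remains possible at r8c3, so r8c3=6.
Step 6. [r6c3∈{8}] r6c3 is down to just 8, so r6c3=8.
Step 7. [r4c8∈{2,8,9}] in row 4, 2 fits only at r4c8 ⇒ r4c8=2.
Step 8. [r9c6∈{6}] r9c6 is down to just 6 ⇒ r9c6=6.
Step 9. [r7c7∈{6,7,8}] row 7 places 6 nowhere but r7c7, so r7c7=6.
Step 10. [r6c8∈{4,6}] 6 has one home in row 6: r6c8, so r6c8=6.
Step 11. [r7c1∈{4}] nothing but 4 survives at r7c1. So r7c1=4.
Step 12. [r3c6∈{8}] r3c6 is down to just 8, so r3c6=8.
Step 13. [r1c5∈{2}] r1c5 has the single candidate 2, so r1c5=2.
Step 14. [r5c8∈{4,9}] r5c8 is the only open cell in row 5 admitting 4 ⇒ r5c8=4.
Step 15. [r3c1∈{3,5}] 5 has one home in col 1: r3c1, so r3c1=5.
Step 16. [r4c9∈{1,8}] 8 has one home in row 4: r4c9 ⇒ r4c9=8.
Step 17. [r1c8∈{8,9}] across col 8, 9 lands solely at r1c8, so r1c8=9.
Step 18. [r3c8∈{7}] only 7 remains possible at r3c8 ⇒ r3c8=7.
Step 19. [r9c7∈{7,8}] row 9 places 7 nowhere but r9c7 ⇒ r9c7=7.
Step 20. [r3c7∈{1,2}] r3c7 is the only open cell in row 3 admitting 2. So r3c7=2.
Step 21. [r7c6∈{5}] nothing but 5 survives at r7c6 ⇒ r7c6=5.
Step 22. [r3c4∈{3}] nothing but 3 survives at r3c4, so r3c4=3.
Step 23. [r9c5∈{1}] nothing but 1 survives at r9c5, so r9c5=1.
Step 24. [r2c9∈{5}] r2c9's peers cover all but 5. So r2c9=5.
Step 25. [r5c7∈{9}] r5c7 is down to just 9 ⇒ r5c7=9.
Step 26. [r8c6∈{9}] nothing but 9 survives at r8c6. So r8c6=9.
Step 27. [r3c9∈{1}] r3c9 is down to just 1. So r3c9=1.
Step 28. [r5c1∈{6}] nothing but 6 survives at r5c1. So r5c1=6.
Step 29. [r7c4∈{2}] r7c4's peers cover all but 2, so r7c4=2.
Step 30. [r4c2∈{9}] r4c2 is down to just 9, so r4c2=9.
Step 31. [r9c8∈{8}] r9c8 has the single candidate 8. So r9c8=8.
Step 32. [r8c9∈{4}] only 4 remains possible at r8c9, so r8c9=4.
Step 33. [r4c6∈{7}] r4c6 has the single candidate 7. So r4c6=7.
Step 34. [r1c9∈{6}] r1c9 has the single candidate 6, so r1c9=6.
Step 35. [r7c2∈{8}] r7c2 is down to just 8 ⇒ r7c2=8.
Step 36. [r7c3∈{7}] r7c3's peers cover all but 7 ⇒ r7c3=7.
Step 37. [r2c2∈{2}] r2c2 has the single candidate 2, so r2c2=2.
Step 38. [r1c7∈{8}] r1c7 is down to just 8 ⇒ r1c7=8.
Step 39. [r6c2∈{4}] r6c2 has the single candidate 4 ⇒ r6c2=4.
Step 40. [r1c1∈{3}] only 3 remains possible at r1c1, so r1c1=3.
Step 41. [r6c7∈{1}] r6c7 has the single candidate 1, so r6c7=1.
Step 42. [r4c1∈{1}] nothing but 1 survives at r4c1, so r4c1=1.
Step 43. [r9c4∈{4}] r9c4 has the single candidate 4 ⇒ r9c4=4.

Answer: 3 7 1 5 2 4 8 9 6 / 8 2 9 7 6 1 4 3 5 / 5 6 4 3 9 8 2 7 1 / 1 9 3 6 4 7 5 2 8 / 6 5 2 1 8 3 9 4 7 / 7 4 8 9 5 2 1 6 3 / 4 8 7 2 3 5 6 1 9 / 2 1 6 8 7 9 3 5 4 / 9 3 5 4 1 6 7 8 2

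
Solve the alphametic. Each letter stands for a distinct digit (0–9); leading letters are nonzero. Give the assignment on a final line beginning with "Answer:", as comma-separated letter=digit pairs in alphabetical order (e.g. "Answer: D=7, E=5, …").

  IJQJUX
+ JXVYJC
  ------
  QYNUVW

Step 1. [col 1: X + C ≡ W (mod 10)] W=2 is one option consistent with column 1 (X + C ≡ W (mod 10), carry-in 0) — take it. So W=2.
Step 2. [col 1: X + C ≡ W (mod 10)] column 1 (X + C ≡ W (mod 10), carry-in 0) doesn't pin C yet; pick C=9 and continue. So C=9.
Step 3. [col 1: X + C ≡ W (mod 10)] column 1 reads X+C+carry(0)=W with C=9, W=2; with digits 2,9 already taken and all letters distinct, the only value for X is 3, so X=3.
Step 4. [col 2: U + J ≡ V (mod 10)] several values work for U in column 2 (U + J ≡ V (mod 10), carry-in 1); try U=4. So U=4.
Step 5. [col 2: U + J ≡ V (mod 10)] column 2 (U + J ≡ V (mod 10), carry-in 1) doesn't pin J yet; pick J=5 and continue ⇒ J=5.
Step 6. [col 2: U + J ≡ V (mod 10)] column 2 reads U+J+carry(1)=V with U=4, J=5; with digits 2,3,4,5,9 already taken and all letters distinct, the only value for V is 0. So V=0.
Step 7. [col 3: J + Y ≡ U (mod 10)] in column 3 we have J+Y≡U with carry-in 1; given J=5, U=4 and digits 0,2,3,4,5,9 already taken and all letters distinct, that pins Y to 8 ⇒ Y=8.
Step 8. [col 4: Q + V ≡ N (mod 10)] column 4: given V=0, carry-in 1, and digits 0,2,3,4,5,8,9 already taken and all letters distinct, Q+V≡N (mod 10) forces N=7. So N=7.
Step 9. [col 4: Q + V ≡ N (mod 10)] in column 4 we have Q+V≡N with carry-in 1; given V=0, N=7 and digits 0,2,3,4,5,7,8,9 already taken and all letters distinct, that pins Q to 6, so Q=6.
Step 10. [col 6: I + J ≡ Q (mod 10)] in column 6 we have I+J≡Q with carry-in 0; given J=5, Q=6 and digits 0,2,3,4,5,6,7,8,9 already taken and all letters distinct, that pins I to 1 ⇒ I=1.

Answer: C=9, I=1, J=5, N=7, Q=6, U=4, V=0, W=2, X=3, Y=8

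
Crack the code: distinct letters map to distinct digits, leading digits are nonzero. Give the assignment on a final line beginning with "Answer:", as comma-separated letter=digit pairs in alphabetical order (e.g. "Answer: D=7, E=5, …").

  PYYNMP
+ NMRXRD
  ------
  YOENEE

Step 1. [col 1: P + D ≡ E (mod 10)] no forcing yet in column 1 (carry-in 0); D=1 is free and consistent — try it, so D=1.
Step 2. [col 1: P + D ≡ E (mod 10)] column 1 (P + D ≡ E (mod 10), carry-in 0) doesn't pin P yet; pick P=2 and continue ⇒ P=2.
Step 3. [col 1: P + D ≡ E (mod 10)] from column 1 (P=2, D=1, carry-in 0, digits 1,2 already taken and all letters distinct): E must equal 3 ⇒ E=3.
Step 4. [col 2: M + R ≡ E (mod 10)] no forcing yet in column 2 (carry-in 0); M=8 is free and consistent — try it ⇒ M=8.
Step 5. [col 2: M + R ≡ E (mod 10)] column 2 reads M+R+carry(0)=E with M=8, E=3; with digits 1,2,3,8 already taken and all letters distinct, the only value for R is 5. So R=5.
Step 6. [col 3: N + X ≡ N (mod 10)] from column 3 (nothing yet, carry-in 1, digits 1,2,3,5,8 already taken and all letters distinct): X must equal 9 ⇒ X=9.
Step 7. [col 3: N + X ≡ N (mod 10)] column 3 (N + X ≡ N (mod 10), carry-in 1) doesn't pin N yet; pick N=4 and continue, so N=4.
Step 8. [col 4: Y + R ≡ E (mod 10)] column 4 reads Y+R+carry(1)=E with R=5, E=3; with digits 1,2,3,4,5,8,9 already taken and all letters distinct, the only value for Y is 7 ⇒ Y=7.
Step 9. [col 5: Y + M ≡ O (mod 10)] from column 5 (Y=7, M=8, carry-in 1, digits 1,2,3,4,5,7,8,9 already taken and all letters distinct): O must equal 6, so O=6.

Answer: D=1, E=3, M=8, N=4, O=6, P=2, R=5, X=9, Y=7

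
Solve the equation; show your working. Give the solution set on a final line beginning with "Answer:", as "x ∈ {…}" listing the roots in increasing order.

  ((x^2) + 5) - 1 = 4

Step 1. [((x^2) + 5) - 1 = 4] -1 is outermost — add 1 both sides ⇒ sub: (x^2) + 5 = 5.
Step 2. [(x^2) + 5 = 5] subtract 5: x sits inside (… + 5) ⇒ sub: x^2 = 0.
Step 3. [x^2 = 0] LHS squared, RHS 0 ≥ 0: apply √ (±). So sqrt: x = 0.

Answer: x ∈ {0}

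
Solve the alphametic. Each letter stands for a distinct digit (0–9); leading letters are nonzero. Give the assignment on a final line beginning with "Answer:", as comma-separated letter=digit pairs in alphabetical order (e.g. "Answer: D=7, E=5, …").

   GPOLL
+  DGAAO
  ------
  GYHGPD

Step 1. [col 1: L + O ≡ D (mod 10)] no forcing yet in column 1 (carry-in 0); D=9 is free and consistent — try it, so D=9.
Step 2. [col 1: L + O ≡ D (mod 10)] no forcing yet in column 1 (carry-in 0); L=2 is free and consistent — try it ⇒ L=2.
Step 3. [G] G is the leading digit of a 6-digit sum of two 5-digit numbers; the final carry is exactly 1. So G=1.
Step 4. [col 1: L + O ≡ D (mod 10)] in column 1 we have L+O≡D with carry-in 0; given L=2, D=9 and digits 1,2,9 already taken and all letters distinct, that pins O to 7. So O=7.
Step 5. [col 2: L + A ≡ P (mod 10)] A=4 is one option consistent with column 2 (L + A ≡ P (mod 10), carry-in 0) — take it. So A=4.
Step 6. [col 2: L + A ≡ P (mod 10)] column 2: given L=2, A=4, carry-in 0, and digits 1,2,4,7,9 already taken and all letters distinct, L+A≡P (mod 10) forces P=6. So P=6.
Step 7. [col 4: P + G ≡ H (mod 10)] column 4 reads P+G+carry(1)=H with P=6, G=1; with digits 1,2,4,6,7,9 already taken and all letters distinct, the only value for H is 8 ⇒ H=8.
Step 8. [col 5: G + D ≡ Y (mod 10)] column 5: given G=1, D=9, carry-in 0, and digits 1,2,4,6,7,8,9 already taken and all letters distinct, G+D≡Y (mod 10) forces Y=0. So Y=0.

Answer: A=4, D=9, G=1, H=8, L=2, O=7, P=6, Y=0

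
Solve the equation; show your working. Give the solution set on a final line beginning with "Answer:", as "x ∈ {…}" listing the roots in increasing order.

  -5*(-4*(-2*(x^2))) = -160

Step 1. [-5*(-4*(-2*(x^2))) = -160] -5·(inner) — divide through by -5, so div: -4*(-2*(x^2)) = 32.
Step 2. [-4*(-2*(x^2)) = 32] divide by the outer -4 ⇒ div: -2*(x^2) = -8.
Step 3. [-2*(x^2) = -8] -2·(inner) — divide through by -2, so div: x^2 = 4.
Step 4. [x^2 = 4] √ both sides: 4 ≥ 0 gives two branches, so sqrt: x = 2 or -2.

Answer: x ∈ {-2, 2}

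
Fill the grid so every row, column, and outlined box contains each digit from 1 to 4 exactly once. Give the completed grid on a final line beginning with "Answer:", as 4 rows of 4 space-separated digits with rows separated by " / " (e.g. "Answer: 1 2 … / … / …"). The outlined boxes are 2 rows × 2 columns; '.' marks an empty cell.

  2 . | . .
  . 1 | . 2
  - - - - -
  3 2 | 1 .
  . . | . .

Step 1. [r4c2∈{4}] r4c2 has the single candidate 4. So r4c2=4.
Step 2. [r2c3∈{3,4}] across row 2, 3 lands solely at r2c3. So r2c3=3.
Step 3. [r1c4∈{1,4}] across row 1, 1 lands solely at r1c4 ⇒ r1c4=1.
Step 4. [r1c2∈{3}] nothing but 3 survives at r1c2, so r1c2=3.
Step 5. [r4c1∈{1}] r4c1's peers cover all but 1, so r4c1=1.
Step 6. [r4c4∈{3}] nothing but 3 survives at r4c4, so r4c4=3.
Step 7. [r2c1∈{4}] only 4 remains possible at r2c1, so r2c1=4.
Step 8. [r1c3∈{4}] r1c3 is down to just 4, so r1c3=4.
Step 9. [r3c4∈{4}] r3c4's peers cover all but 4 ⇒ r3c4=4.
Step 10. [r4c3∈{2}] r4c3 is down to just 2, so r4c3=2.

Answer: 2 3 4 1 / 4 1 3 2 / 3 2 1 4 / 1 4 2 3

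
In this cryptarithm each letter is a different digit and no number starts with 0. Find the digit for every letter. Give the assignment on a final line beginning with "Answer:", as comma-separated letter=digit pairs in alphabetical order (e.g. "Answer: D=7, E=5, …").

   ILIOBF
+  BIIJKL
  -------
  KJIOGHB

Step 1. [col 1: F + L ≡ B (mod 10)] column 1 (F + L ≡ B (mod 10), carry-in 0) doesn't pin B yet; pick B=4 and continue, so B=4.
Step 2. [col 1: F + L ≡ B (mod 10)] no forcing yet in column 1 (carry-in 0); F=5 is free and consistent — try it ⇒ F=5.
Step 3. [col 1: F + L ≡ B (mod 10)] in column 1 we have F+L≡B with carry-in 0; given F=5, B=4 and digits 4,5 already taken and all letters distinct, that pins L to 9, so L=9.
Step 4. [col 2: B + K ≡ H (mod 10)] column 2 (B + K ≡ H (mod 10), carry-in 1) doesn't pin H yet; pick H=6 and continue, so H=6.
Step 5. [col 2: B + K ≡ H (mod 10)] column 2 reads B+K+carry(1)=H with B=4, H=6; with digits 4,5,6,9 already taken and all letters distinct, the only value for K is 1 ⇒ K=1.
Step 6. [col 3: O + J ≡ G (mod 10)] in column 3 we have O+J≡G with carry-in 0; given nothing yet and digits 1,4,5,6,9 already taken and all letters distinct, that pins G to 0, so G=0.
Step 7. [col 3: O + J ≡ G (mod 10)] column 3 (O + J ≡ G (mod 10), carry-in 0) doesn't pin O yet; pick O=7 and continue, so O=7.
Step 8. [col 3: O + J ≡ G (mod 10)] in column 3 we have O+J≡G with carry-in 0; given O=7, G=0 and digits 0,1,4,5,6,7,9 already taken and all letters distinct, that pins J to 3. So J=3.
Step 9. [col 4: I + I ≡ O (mod 10)] from column 4 (O=7, carry-in 1, digits 0,1,3,4,5,6,7,9 already taken and all letters distinct): I must equal 8. So I=8.

Answer: B=4, F=5, G=0, H=6, I=8, J=3, K=1, L=9, O=7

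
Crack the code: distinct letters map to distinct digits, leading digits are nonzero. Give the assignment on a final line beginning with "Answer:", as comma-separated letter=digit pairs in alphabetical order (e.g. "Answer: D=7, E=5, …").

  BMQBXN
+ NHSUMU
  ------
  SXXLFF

Step 1. [col 1: N + U ≡ F (mod 10)] N=1 is one option consistent with column 1 (N + U ≡ F (mod 10), carry-in 0) — take it. So N=1.
Step 2. [col 1: N + U ≡ F (mod 10)] no forcing yet in column 1 (carry-in 0); F=5 is free and consistent — try it ⇒ F=5.
Step 3. [col 1: N + U ≡ F (mod 10)] from column 1 (N=1, F=5, carry-in 0, digits 1,5 already taken and all letters distinct): U must equal 4, so U=4.
Step 4. [col 2: X + M ≡ F (mod 10)] X=9 is one option consistent with column 2 (X + M ≡ F (mod 10), carry-in 0) — take it, so X=9.
Step 5. [col 2: X + M ≡ F (mod 10)] from column 2 (X=9, F=5, carry-in 0, digits 1,4,5,9 already taken and all letters distinct): M must equal 6. So M=6.
Step 6. [col 3: B + U ≡ L (mod 10)] no forcing yet in column 3 (carry-in 1); B=7 is free and consistent — try it ⇒ B=7.
Step 7. [col 3: B + U ≡ L (mod 10)] from column 3 (B=7, U=4, carry-in 1, digits 1,4,5,6,7,9 already taken and all letters distinct): L must equal 2, so L=2.
Step 8. [col 4: Q + S ≡ X (mod 10)] S=8 is one option consistent with column 4 (Q + S ≡ X (mod 10), carry-in 1) — take it ⇒ S=8.
Step 9. [col 4: Q + S ≡ X (mod 10)] in column 4 we have Q+S≡X with carry-in 1; given S=8, X=9 and digits 1,2,4,5,6,7,8,9 already taken and all letters distinct, that pins Q to 0. So Q=0.
Step 10. [col 5: M + H ≡ X (mod 10)] column 5 reads M+H+carry(0)=X with M=6, X=9; with digits 0,1,2,4,5,6,7,8,9 already taken and all letters distinct, the only value for H is 3 ⇒ H=3.

Answer: B=7, F=5, H=3, L=2, M=6, N=1, Q=0, S=8, U=4, X=9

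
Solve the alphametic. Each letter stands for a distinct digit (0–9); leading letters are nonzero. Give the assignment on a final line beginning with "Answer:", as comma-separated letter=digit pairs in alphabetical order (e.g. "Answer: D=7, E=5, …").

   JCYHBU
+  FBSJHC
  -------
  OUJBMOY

Step 1. [col 1: U + C ≡ Y (mod 10)] U=5 is one option consistent with column 1 (U + C ≡ Y (mod 10), carry-in 0) — take it. So U=5.
Step 2. [col 1: U + C ≡ Y (mod 10)] C=9 is one option consistent with column 1 (U + C ≡ Y (mod 10), carry-in 0) — take it, so C=9.
Step 3. [col 1: U + C ≡ Y (mod 10)] column 1: given U=5, C=9, carry-in 0, and digits 5,9 already taken and all letters distinct, U+C≡Y (mod 10) forces Y=4 ⇒ Y=4.
Step 4. [col 2: B + H ≡ O (mod 10)] no forcing yet in column 2 (carry-in 1); O=1 is free and consistent — try it. So O=1.
Step 5. [col 2: B + H ≡ O (mod 10)] no forcing yet in column 2 (carry-in 1); B=7 is free and consistent — try it. So B=7.
Step 6. [col 2: B + H ≡ O (mod 10)] in column 2 we have B+H≡O with carry-in 1; given B=7, O=1 and digits 1,4,5,7,9 already taken and all letters distinct, that pins H to 3. So H=3.
Step 7. [col 3: H + J ≡ M (mod 10)] column 3 (H + J ≡ M (mod 10), carry-in 1) doesn't pin M yet; pick M=0 and continue ⇒ M=0.
Step 8. [col 3: H + J ≡ M (mod 10)] column 3 reads H+J+carry(1)=M with H=3, M=0; with digits 0,1,3,4,5,7,9 already taken and all letters distinct, the only value for J is 6 ⇒ J=6.
Step 9. [col 4: Y + S ≡ B (mod 10)] from column 4 (Y=4, B=7, carry-in 1, digits 0,1,3,4,5,6,7,9 already taken and all letters distinct): S must equal 2. So S=2.
Step 10. [col 6: J + F ≡ U (mod 10)] column 6: given J=6, U=5, carry-in 1, and digits 0,1,2,3,4,5,6,7,9 already taken and all letters distinct, J+F≡U (mod 10) forces F=8. So F=8.

Answer: B=7, C=9, F=8, H=3, J=6, M=0, O=1, S=2, U=5, Y=4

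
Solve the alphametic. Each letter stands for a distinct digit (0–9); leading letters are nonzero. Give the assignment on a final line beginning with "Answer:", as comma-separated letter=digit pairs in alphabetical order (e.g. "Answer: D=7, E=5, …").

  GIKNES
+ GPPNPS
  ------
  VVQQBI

Step 1. [col 1: S + S ≡ I (mod 10)] no forcing yet in column 1 (carry-in 0); S=9 is free and consistent — try it. So S=9.
Step 2. [col 1: S + S ≡ I (mod 10)] from column 1 (S=9, carry-in 0, digits 9 already taken and all letters distinct): I must equal 8. So I=8.
Step 3. [col 2: E + P ≡ B (mod 10)] several values work for P in column 2 (E + P ≡ B (mod 10), carry-in 1); try P=4. So P=4.
Step 4. [col 2: E + P ≡ B (mod 10)] several values work for B in column 2 (E + P ≡ B (mod 10), carry-in 1); try B=5 ⇒ B=5.
Step 5. [col 2: E + P ≡ B (mod 10)] column 2: given P=4, B=5, carry-in 1, and digits 4,5,8,9 already taken and all letters distinct, E+P≡B (mod 10) forces E=0. So E=0.
Step 6. [col 3: N + N ≡ Q (mod 10)] no forcing yet in column 3 (carry-in 0); Q=2 is free and consistent — try it, so Q=2.
Step 7. [col 3: N + N ≡ Q (mod 10)] column 3 (N + N ≡ Q (mod 10), carry-in 0) doesn't pin N yet; pick N=6 and continue, so N=6.
Step 8. [col 4: K + P ≡ Q (mod 10)] in column 4 we have K+P≡Q with carry-in 1; given P=4, Q=2 and digits 0,2,4,5,6,8,9 already taken and all letters distinct, that pins K to 7. So K=7.
Step 9. [col 5: I + P ≡ V (mod 10)] column 5: given I=8, P=4, carry-in 1, and digits 0,2,4,5,6,7,8,9 already taken and all letters distinct, I+P≡V (mod 10) forces V=3, so V=3.
Step 10. [col 6: G + G ≡ V (mod 10)] column 6: given V=3, carry-in 1, and digits 0,2,3,4,5,6,7,8,9 already taken and all letters distinct, G+G≡V (mod 10) forces G=1 ⇒ G=1.

Answer: B=5, E=0, G=1, I=8, K=7, N=6, P=4, Q=2, S=9, V=3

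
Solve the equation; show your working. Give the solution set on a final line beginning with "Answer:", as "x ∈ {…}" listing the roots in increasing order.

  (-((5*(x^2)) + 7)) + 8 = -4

Step 1. [(-((5*(x^2)) + 7)) + 8 = -4] peel the +8: subtract 8 from each side ⇒ sub: -((5*(x^2)) + 7) = -12.
Step 2. [-((5*(x^2)) + 7) = -12] flip signs both sides ⇒ neg: (5*(x^2)) + 7 = 12.
Step 3. [(5*(x^2)) + 7 = 12] the outer +7 inverts by subtracting 7 ⇒ sub: 5*(x^2) = 5.
Step 4. [5*(x^2) = 5] LHS = 5·(…); ÷5 both sides ⇒ div: x^2 = 1.
Step 5. [x^2 = 1] √ both sides: 1 ≥ 0 gives two branches ⇒ sqrt: x = 1 or -1.

Answer: x ∈ {-1, 1}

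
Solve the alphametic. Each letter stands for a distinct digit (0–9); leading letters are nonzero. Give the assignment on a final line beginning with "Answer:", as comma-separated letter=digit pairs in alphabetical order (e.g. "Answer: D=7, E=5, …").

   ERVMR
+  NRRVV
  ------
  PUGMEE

Step 1. [P] the sum has 6 digits but both addends have 5; that extra leading digit P is the final carry, namely 1, so P=1.
Step 2. [col 1: R + V ≡ E (mod 10)] E=4 is one option consistent with column 1 (R + V ≡ E (mod 10), carry-in 0) — take it, so E=4.
Step 3. [col 1: R + V ≡ E (mod 10)] no forcing yet in column 1 (carry-in 0); V=8 is free and consistent — try it. So V=8.
Step 4. [col 1: R + V ≡ E (mod 10)] column 1: given V=8, E=4, carry-in 0, and digits 1,4,8 already taken and all letters distinct, R+V≡E (mod 10) forces R=6 ⇒ R=6.
Step 5. [col 2: M + V ≡ E (mod 10)] column 2: given V=8, E=4, carry-in 1, and digits 1,4,6,8 already taken and all letters distinct, M+V≡E (mod 10) forces M=5 ⇒ M=5.
Step 6. [col 4: R + R ≡ G (mod 10)] from column 4 (R=6, carry-in 1, digits 1,4,5,6,8 already taken and all letters distinct): G must equal 3. So G=3.
Step 7. [col 5: E + N ≡ U (mod 10)] no forcing yet in column 5 (carry-in 1); N=7 is free and consistent — try it, so N=7.
Step 8. [col 5: E + N ≡ U (mod 10)] column 5: given E=4, N=7, carry-in 1, and digits 1,3,4,5,6,7,8 already taken and all letters distinct, E+N≡U (mod 10) forces U=2 ⇒ U=2.

Answer: E=4, G=3, M=5, N=7, P=1, R=6, U=2, V=8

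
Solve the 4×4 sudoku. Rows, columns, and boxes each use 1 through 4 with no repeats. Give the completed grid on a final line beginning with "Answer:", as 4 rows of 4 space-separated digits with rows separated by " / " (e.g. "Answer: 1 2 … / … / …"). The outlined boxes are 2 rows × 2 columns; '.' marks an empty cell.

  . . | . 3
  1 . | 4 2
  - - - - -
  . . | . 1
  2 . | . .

Step 1. [r3c1∈{3,4}] r3c1 is the only open cell in col 1 admitting 3. So r3c1=3.
Step 2. [r3c2∈{4}] only 4 remains possible at r3c2 ⇒ r3c2=4.
Step 3. [r1c1∈{4}] r1c1's peers cover all but 4 ⇒ r1c1=4.
Step 4. [r1c3∈{1}] only 1 remains possible at r1c3 ⇒ r1c3=1.
Step 5. [r3c3∈{2}] only 2 remains possible at r3c3. So r3c3=2.
Step 6. [r4c3∈{3}] nothing but 3 survives at r4c3. So r4c3=3.
Step 7. [r4c4∈{4}] r4c4 has the single candidate 4 ⇒ r4c4=4.
Step 8. [r1c2∈{2}] nothing but 2 survives at r1c2. So r1c2=2.
Step 9. [r4c2∈{1}] r4c2's peers cover all but 1. So r4c2=1.
Step 10. [r2c2∈{3}] nothing but 3 survives at r2c2, so r2c2=3.

Answer: 4 2 1 3 / 1 3 4 2 / 3 4 2 1 / 2 1 3 4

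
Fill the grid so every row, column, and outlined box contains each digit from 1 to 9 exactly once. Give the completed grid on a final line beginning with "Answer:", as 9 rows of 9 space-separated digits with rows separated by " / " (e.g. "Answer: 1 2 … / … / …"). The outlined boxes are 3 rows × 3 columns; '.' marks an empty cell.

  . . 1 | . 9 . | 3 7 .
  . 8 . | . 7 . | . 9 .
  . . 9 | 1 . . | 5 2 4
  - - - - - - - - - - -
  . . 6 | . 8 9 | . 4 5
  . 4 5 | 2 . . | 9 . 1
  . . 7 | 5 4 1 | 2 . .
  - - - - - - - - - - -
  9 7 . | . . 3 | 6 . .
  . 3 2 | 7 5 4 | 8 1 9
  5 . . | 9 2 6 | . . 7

Step 1. [r6c9∈{3,6,8}] col 9 places 3 nowhere but r6c9. So r6c9=3.
Step 2. [r3c2∈{6}] nothing but 6 survives at r3c2 ⇒ r3c2=6.
Step 3. [r2c3∈{3,4}] r2c3 is the only open cell in col 3 admitting 3. So r2c3=3.
Step 4. [r1c9∈{6,8}] in col 9, 8 fits only at r1c9, so r1c9=8.
Step 5. [r4c1∈{1,2,3}] 1 has one home in col 1: r4c1. So r4c1=1.
Step 6. [r1c2∈{2,5}] 5 has one home in col 2: r1c2. So r1c2=5.
Step 7. [r5c1∈{3,8}] col 1 places 3 nowhere but r5c1. So r5c1=3.
Step 8. [r5c8∈{6,8}] r5c8 is the only open cell in row 5 admitting 8. So r5c8=8.
Step 9. [r1c6∈{2}] r1c6 has the single candidate 2, so r1c6=2.
Step 10. [r1c1∈{4}] r1c1 is down to just 4, so r1c1=4.
Step 11. [r9c3∈{4,8}] in row 9, 8 fits only at r9c3 ⇒ r9c3=8.
Step 12. [r2c4∈{4,6}] in row 2, 4 fits only at r2c4, so r2c4=4.
Step 13. [r7c4∈{8}] only 8 remains possible at r7c4 ⇒ r7c4=8.
Step 14. [r4c2∈{2}] r4c2 has the single candidate 2, so r4c2=2.
Step 15. [r7c9∈{2}] r7c9's peers cover all but 2. So r7c9=2.
Step 16. [r2c1∈{2}] nothing but 2 survives at r2c1, so r2c1=2.
Step 17. [r2c7∈{1}] nothing but 1 survives at r2c7, so r2c7=1.
Step 18. [r9c7∈{4}] r9c7's peers cover all but 4, so r9c7=4.
Step 19. [r9c2∈{1}] only 1 remains possible at r9c2 ⇒ r9c2=1.
Step 20. [r8c1∈{6}] r8c1's peers cover all but 6 ⇒ r8c1=6.
Step 21. [r7c8∈{5}] only 5 remains possible at r7c8 ⇒ r7c8=5.
Step 22. [r6c2∈{9}] r6c2's peers cover all but 9. So r6c2=9.
Step 23. [r6c8∈{6}] r6c8's peers cover all but 6. So r6c8=6.
Step 24. [r7c5∈{1}] only 1 remains possible at r7c5 ⇒ r7c5=1.
Step 25. [r7c3∈{4}] nothing but 4 survives at r7c3 ⇒ r7c3=4.
Step 26. [r2c9∈{6}] r2c9 has the single candidate 6 ⇒ r2c9=6.
Step 27. [r6c1∈{8}] r6c1 is down to just 8. So r6c1=8.
Step 28. [r3c6∈{8}] r3c6 has the single candidate 8 ⇒ r3c6=8.
Step 29. [r9c8∈{3}] r9c8's peers cover all but 3. So r9c8=3.
Step 30. [r4c4∈{3}] r4c4 has the single candidate 3, so r4c4=3.
Step 31. [r4c7∈{7}] r4c7's peers cover all but 7, so r4c7=7.
Step 32. [r5c5∈{6}] r5c5's peers cover all but 6 ⇒ r5c5=6.
Step 33. [r3c5∈{3}] r3c5 is down to just 3. So r3c5=3.
Step 34. [r5c6∈{7}] r5c6 is down to just 7, so r5c6=7.
Step 35. [r2c6∈{5}] r2c6 is down to just 5 ⇒ r2c6=5.
Step 36. [r3c1∈{7}] nothing but 7 survives at r3c1 ⇒ r3c1=7.
Step 37. [r1c4∈{6}] r1c4 has the single candidate 6 ⇒ r1c4=6.

Answer: 4 5 1 6 9 2 3 7 8 / 2 8 3 4 7 5 1 9 6 / 7 6 9 1 3 8 5 2 4 / 1 2 6 3 8 9 7 4 5 / 3 4 5 2 6 7 9 8 1 / 8 9 7 5 4 1 2 6 3 / 9 7 4 8 1 3 6 5 2 / 6 3 2 7 5 4 8 1 9 / 5 1 8 9 2 6 4 3 7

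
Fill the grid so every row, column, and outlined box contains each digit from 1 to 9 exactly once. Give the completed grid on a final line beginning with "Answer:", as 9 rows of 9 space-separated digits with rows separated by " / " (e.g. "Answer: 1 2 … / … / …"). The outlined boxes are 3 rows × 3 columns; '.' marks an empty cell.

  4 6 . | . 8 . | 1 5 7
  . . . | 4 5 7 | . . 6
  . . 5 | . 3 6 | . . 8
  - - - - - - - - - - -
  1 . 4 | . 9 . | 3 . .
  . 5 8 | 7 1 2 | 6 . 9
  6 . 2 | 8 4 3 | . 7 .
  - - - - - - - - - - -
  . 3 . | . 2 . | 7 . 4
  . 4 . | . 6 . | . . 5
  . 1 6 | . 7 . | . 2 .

Step 1. [r7c3∈{9}] r7c3's peers cover all but 9. So r7c3=9.
Step 2. [r2c8∈{3,9}] 3 has one home in box 3: r2c8, so r2c8=3.
Step 3. [r3c4∈{1,2,9}] r3c4 is the only open cell in row 3 admitting 1, so r3c4=1.
Step 4. [r7c4∈{5}] only 5 remains possible at r7c4 ⇒ r7c4=5.
Step 5. [r7c1∈{8}] only 8 remains possible at r7c1, so r7c1=8.
Step 6. [r3c7∈{2,4,9}] r3c7 is the only open cell in col 7 admitting 4. So r3c7=4.
Step 7. [r3c8∈{9}] r3c8's peers cover all but 9. So r3c8=9.
Step 8. [r8c1∈{2,7}] across row 8, 2 lands solely at r8c1, so r8c1=2.
Step 9. [r1c6∈{9}] r1c6 has the single candidate 9, so r1c6=9.
Step 10. [r2c2∈{2,8,9}] 8 has one home in row 2: r2c2, so r2c2=8.
Step 11. [r8c4∈{3,9}] 3 has one home in row 8: r8c4, so r8c4=3.
Step 12. [r8c7∈{8,9}] row 8 places 9 nowhere but r8c7 ⇒ r8c7=9.
Step 13. [r7c6∈{1}] r7c6 is down to just 1, so r7c6=1.
Step 14. [r8c6∈{8}] r8c6 has the single candidate 8, so r8c6=8.
Step 15. [r4c2∈{7}] r4c2 is down to just 7, so r4c2=7.
Step 16. [r7c8∈{6}] only 6 remains possible at r7c8 ⇒ r7c8=6.
Step 17. [r1c4∈{2}] r1c4 has the single candidate 2, so r1c4=2.
Step 18. [r2c1∈{9}] r2c1 has the single candidate 9. So r2c1=9.
Step 19. [r3c1∈{7}] r3c1 has the single candidate 7, so r3c1=7.
Step 20. [r6c7∈{5}] r6c7's peers cover all but 5, so r6c7=5.
Step 21. [r9c7∈{8}] r9c7 has the single candidate 8. So r9c7=8.
Step 22. [r9c1∈{5}] only 5 remains possible at r9c1 ⇒ r9c1=5.
Step 23. [r3c2∈{2}] r3c2 has the single candidate 2 ⇒ r3c2=2.
Step 24. [r9c4∈{9}] only 9 remains possible at r9c4 ⇒ r9c4=9.
Step 25. [r2c7∈{2}] nothing but 2 survives at r2c7. So r2c7=2.
Step 26. [r4c4∈{6}] r4c4 is down to just 6, so r4c4=6.
Step 27. [r8c8∈{1}] r8c8 has the single candidate 1 ⇒ r8c8=1.
Step 28. [r2c3∈{1}] r2c3's peers cover all but 1, so r2c3=1.
Step 29. [r4c9∈{2}] r4c9 has the single candidate 2, so r4c9=2.
Step 30. [r9c6∈{4}] r9c6's peers cover all but 4. So r9c6=4.
Step 31. [r4c6∈{5}] r4c6 has the single candidate 5, so r4c6=5.
Step 32. [r5c8∈{4}] r5c8 has the single candidate 4 ⇒ r5c8=4.
Step 33. [r9c9∈{3}] r9c9 has the single candidate 3, so r9c9=3.
Step 34. [r4c8∈{8}] r4c8 has the single candidate 8, so r4c8=8.
Step 35. [r6c2∈{9}] nothing but 9 survives at r6c2, so r6c2=9.
Step 36. [r8c3∈{7}] nothing but 7 survives at r8c3. So r8c3=7.
Step 37. [r1c3∈{3}] r1c3 is down to just 3, so r1c3=3.
Step 38. [r5c1∈{3}] r5c1's peers cover all but 3, so r5c1=3.
Step 39. [r6c9∈{1}] r6c9 has the single candidate 1. So r6c9=1.

Answer: 4 6 3 2 8 9 1 5 7 / 9 8 1 4 5 7 2 3 6 / 7 2 5 1 3 6 4 9 8 / 1 7 4 6 9 5 3 8 2 / 3 5 8 7 1 2 6 4 9 / 6 9 2 8 4 3 5 7 1 / 8 3 9 5 2 1 7 6 4 / 2 4 7 3 6 8 9 1 5 / 5 1 6 9 7 4 8 2 3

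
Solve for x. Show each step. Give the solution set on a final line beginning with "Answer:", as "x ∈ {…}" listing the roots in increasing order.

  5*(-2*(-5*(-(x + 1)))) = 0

Step 1. [5*(-2*(-5*(-(x + 1)))) = 0] 5 out front; divide by 5. So div: -2*(-5*(-(x + 1))) = 0.
Step 2. [-2*(-5*(-(x + 1))) = 0] LHS = -2·(…); ÷-2 both sides ⇒ div: -5*(-(x + 1)) = 0.
Step 3. [-5*(-(x + 1)) = 0] divide by the outer -5. So div: -(x + 1) = 0.
Step 4. [-(x + 1) = 0] flip signs both sides ⇒ neg: x + 1 = 0.
Step 5. [x + 1 = 0] peel the +1: subtract 1 from each side. So sub: x = -1.

Answer: x ∈ {-1}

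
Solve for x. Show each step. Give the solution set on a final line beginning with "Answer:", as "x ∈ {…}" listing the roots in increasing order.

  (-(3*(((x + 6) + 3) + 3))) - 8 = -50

Step 1. [(-(3*(((x + 6) + 3) + 3))) - 8 = -50] add 8: x sits inside (… - 8), so sub: -(3*(((x + 6) + 3) + 3)) = -42.
Step 2. [-(3*(((x + 6) + 3) + 3)) = -42] flip signs both sides, so neg: 3*(((x + 6) + 3) + 3) = 42.
Step 3. [3*(((x + 6) + 3) + 3) = 42] 3 out front; divide by 3, so div: ((x + 6) + 3) + 3 = 14.
Step 4. [((x + 6) + 3) + 3 = 14] 3 comes off first (subtract 3), so sub: (x + 6) + 3 = 11.
Step 5. [(x + 6) + 3 = 11] subtract 3: x sits inside (… + 3) ⇒ sub: x + 6 = 8.
Step 6. [x + 6 = 8] subtract 6: x sits inside (… + 6), so sub: x = 2.

Answer: x ∈ {2}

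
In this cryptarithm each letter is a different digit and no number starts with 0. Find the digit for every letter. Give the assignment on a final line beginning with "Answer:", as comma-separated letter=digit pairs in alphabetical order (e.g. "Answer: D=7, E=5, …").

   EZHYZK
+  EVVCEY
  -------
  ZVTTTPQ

Step 1. [Z] Z is the leading digit of a 7-digit sum of two 6-digit numbers; the final carry is exactly 1 ⇒ Z=1.
Step 2. [col 1: K + Y ≡ Q (mod 10)] several values work for Y in column 1 (K + Y ≡ Q (mod 10), carry-in 0); try Y=5, so Y=5.
Step 3. [col 1: K + Y ≡ Q (mod 10)] K=4 is one option consistent with column 1 (K + Y ≡ Q (mod 10), carry-in 0) — take it, so K=4.
Step 4. [col 1: K + Y ≡ Q (mod 10)] column 1: given K=4, Y=5, carry-in 0, and digits 1,4,5 already taken and all letters distinct, K+Y≡Q (mod 10) forces Q=9, so Q=9.
Step 5. [col 2: Z + E ≡ P (mod 10)] no forcing yet in column 2 (carry-in 0); E=6 is free and consistent — try it, so E=6.
Step 6. [col 2: Z + E ≡ P (mod 10)] from column 2 (Z=1, E=6, carry-in 0, digits 1,4,5,6,9 already taken and all letters distinct): P must equal 7, so P=7.
Step 7. [col 3: Y + C ≡ T (mod 10)] T=3 is one option consistent with column 3 (Y + C ≡ T (mod 10), carry-in 0) — take it, so T=3.
Step 8. [col 3: Y + C ≡ T (mod 10)] column 3: given Y=5, T=3, carry-in 0, and digits 1,3,4,5,6,7,9 already taken and all letters distinct, Y+C≡T (mod 10) forces C=8 ⇒ C=8.
Step 9. [col 4: H + V ≡ T (mod 10)] several values work for V in column 4 (H + V ≡ T (mod 10), carry-in 1); try V=2 ⇒ V=2.
Step 10. [col 4: H + V ≡ T (mod 10)] column 4 reads H+V+carry(1)=T with V=2, T=3; with digits 1,2,3,4,5,6,7,8,9 already taken and all letters distinct, the only value for H is 0. So H=0.

Answer: C=8, E=6, H=0, K=4, P=7, Q=9, T=3, V=2, Y=5, Z=1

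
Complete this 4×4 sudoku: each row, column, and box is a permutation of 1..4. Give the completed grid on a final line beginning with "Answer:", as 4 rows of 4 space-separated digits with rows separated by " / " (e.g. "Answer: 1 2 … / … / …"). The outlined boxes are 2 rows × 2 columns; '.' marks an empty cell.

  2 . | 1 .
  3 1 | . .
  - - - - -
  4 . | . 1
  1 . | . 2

Step 1. [r2c4∈{4}] r2c4 has the single candidate 4 ⇒ r2c4=4.
Step 2. [r3c3∈{3}] nothing but 3 survives at r3c3 ⇒ r3c3=3.
Step 3. [r4c3∈{4}] r4c3 has the single candidate 4. So r4c3=4.
Step 4. [r1c2∈{4}] r1c2 is down to just 4, so r1c2=4.
Step 5. [r3c2∈{2}] nothing but 2 survives at r3c2 ⇒ r3c2=2.
Step 6. [r1c4∈{3}] r1c4's peers cover all but 3, so r1c4=3.
Step 7. [r4c2∈{3}] only 3 remains possible at r4c2. So r4c2=3.
Step 8. [r2c3∈{2}] r2c3's peers cover all but 2 ⇒ r2c3=2.

Answer: 2 4 1 3 / 3 1 2 4 / 4 2 3 1 / 1 3 4 2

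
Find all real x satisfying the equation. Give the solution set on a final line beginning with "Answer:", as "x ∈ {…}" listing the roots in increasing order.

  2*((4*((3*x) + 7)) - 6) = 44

Step 1. [2*((4*((3*x) + 7)) - 6) = 44] 2 out front; divide by 2, so div: (4*((3*x) + 7)) - 6 = 22.
Step 2. [(4*((3*x) + 7)) - 6 = 22] 6 comes off first (add 6). So sub: 4*((3*x) + 7) = 28.
Step 3. [4*((3*x) + 7) = 28] 4 out front; divide by 4, so div: (3*x) + 7 = 7.
Step 4. [(3*x) + 7 = 7] subtract 7: x sits inside (… + 7) ⇒ sub: 3*x = 0.
Step 5. [3*x = 0] 3 out front; divide by 3. So div: x = 0.

Answer: x ∈ {0}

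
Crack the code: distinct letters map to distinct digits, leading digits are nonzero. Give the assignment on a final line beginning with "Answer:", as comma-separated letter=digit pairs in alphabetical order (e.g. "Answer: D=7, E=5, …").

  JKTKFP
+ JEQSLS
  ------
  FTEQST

Step 1. [col 1: P + S ≡ T (mod 10)] column 1 (P + S ≡ T (mod 10), carry-in 0) doesn't pin P yet; pick P=5 and continue, so P=5.
Step 2. [col 1: P + S ≡ T (mod 10)] no forcing yet in column 1 (carry-in 0); S=3 is free and consistent — try it. So S=3.
Step 3. [col 1: P + S ≡ T (mod 10)] from column 1 (P=5, S=3, carry-in 0, digits 3,5 already taken and all letters distinct): T must equal 8 ⇒ T=8.
Step 4. [col 2: F + L ≡ S (mod 10)] L=9 is one option consistent with column 2 (F + L ≡ S (mod 10), carry-in 0) — take it, so L=9.
Step 5. [col 2: F + L ≡ S (mod 10)] from column 2 (L=9, S=3, carry-in 0, digits 3,5,8,9 already taken and all letters distinct): F must equal 4, so F=4.
Step 6. [col 3: K + S ≡ Q (mod 10)] no forcing yet in column 3 (carry-in 1); Q=1 is free and consistent — try it, so Q=1.
Step 7. [col 3: K + S ≡ Q (mod 10)] from column 3 (S=3, Q=1, carry-in 1, digits 1,3,4,5,8,9 already taken and all letters distinct): K must equal 7. So K=7.
Step 8. [col 4: T + Q ≡ E (mod 10)] column 4 reads T+Q+carry(1)=E with T=8, Q=1; with digits 1,3,4,5,7,8,9 already taken and all letters distinct, the only value for E is 0. So E=0.
Step 9. [col 6: J + J ≡ F (mod 10)] column 6: given F=4, carry-in 0, and digits 0,1,3,4,5,7,8,9 already taken and all letters distinct, J+J≡F (mod 10) forces J=2. So J=2.

Answer: E=0, F=4, J=2, K=7, L=9, P=5, Q=1, S=3, T=8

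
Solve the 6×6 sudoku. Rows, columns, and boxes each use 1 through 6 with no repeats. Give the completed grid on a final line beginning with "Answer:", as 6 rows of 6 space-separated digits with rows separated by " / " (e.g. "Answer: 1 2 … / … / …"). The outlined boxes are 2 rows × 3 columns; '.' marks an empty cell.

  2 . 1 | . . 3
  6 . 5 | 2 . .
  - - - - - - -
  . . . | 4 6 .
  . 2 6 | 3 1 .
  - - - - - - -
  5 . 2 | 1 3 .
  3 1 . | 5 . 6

Step 1. [r2c5∈{4}] r2c5's peers cover all but 4 ⇒ r2c5=4.
Step 2. [r3c2∈{3,5}] across col 2, 5 lands solely at r3c2, so r3c2=5.
Step 3. [r5c2∈{4,6}] row 5 places 6 nowhere but r5c2, so r5c2=6.
Step 4. [r4c1∈{4}] r4c1 is down to just 4, so r4c1=4.
Step 5. [r6c5∈{2}] r6c5 has the single candidate 2 ⇒ r6c5=2.
Step 6. [r4c6∈{5}] r4c6's peers cover all but 5. So r4c6=5.
Step 7. [r2c6∈{1}] r2c6's peers cover all but 1, so r2c6=1.
Step 8. [r6c3∈{4}] nothing but 4 survives at r6c3 ⇒ r6c3=4.
Step 9. [r1c2∈{4}] nothing but 4 survives at r1c2, so r1c2=4.
Step 10. [r3c6∈{2}] nothing but 2 survives at r3c6. So r3c6=2.
Step 11. [r3c3∈{3}] r3c3 is down to just 3, so r3c3=3.
Step 12. [r3c1∈{1}] r3c1's peers cover all but 1, so r3c1=1.
Step 13. [r1c5∈{5}] r1c5's peers cover all but 5. So r1c5=5.
Step 14. [r2c2∈{3}] nothing but 3 survives at r2c2, so r2c2=3.
Step 15. [r5c6∈{4}] r5c6 has the single candidate 4, so r5c6=4.
Step 16. [r1c4∈{6}] only 6 remains possible at r1c4. So r1c4=6.

Answer: 2 4 1 6 5 3 / 6 3 5 2 4 1 / 1 5 3 4 6 2 / 4 2 6 3 1 5 / 5 6 2 1 3 4 / 3 1 4 5 2 6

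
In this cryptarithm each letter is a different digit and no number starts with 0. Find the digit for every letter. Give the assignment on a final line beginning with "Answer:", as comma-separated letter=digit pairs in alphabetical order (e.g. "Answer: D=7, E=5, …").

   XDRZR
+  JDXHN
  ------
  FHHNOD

Step 1. [col 1: R + N ≡ D (mod 10)] column 1 (R + N ≡ D (mod 10), carry-in 0) doesn't pin D yet; pick D=2 and continue. So D=2.
Step 2. [col 1: R + N ≡ D (mod 10)] N=9 is one option consistent with column 1 (R + N ≡ D (mod 10), carry-in 0) — take it. So N=9.
Step 3. [F] the sum has 6 digits but both addends have 5; that extra leading digit F is the final carry, namely 1, so F=1.
Step 4. [col 1: R + N ≡ D (mod 10)] from column 1 (N=9, D=2, carry-in 0, digits 1,2,9 already taken and all letters distinct): R must equal 3 ⇒ R=3.
Step 5. [col 2: Z + H ≡ O (mod 10)] no forcing yet in column 2 (carry-in 1); H=4 is free and consistent — try it. So H=4.
Step 6. [col 2: Z + H ≡ O (mod 10)] no forcing yet in column 2 (carry-in 1); O=5 is free and consistent — try it. So O=5.
Step 7. [col 2: Z + H ≡ O (mod 10)] column 2: given H=4, O=5, carry-in 1, and digits 1,2,3,4,5,9 already taken and all letters distinct, Z+H≡O (mod 10) forces Z=0 ⇒ Z=0.
Step 8. [col 3: R + X ≡ N (mod 10)] in column 3 we have R+X≡N with carry-in 0; given R=3, N=9 and digits 0,1,2,3,4,5,9 already taken and all letters distinct, that pins X to 6 ⇒ X=6.
Step 9. [col 5: X + J ≡ H (mod 10)] column 5 reads X+J+carry(0)=H with X=6, H=4; with digits 0,1,2,3,4,5,6,9 already taken and all letters distinct, the only value for J is 8, so J=8.

Answer: D=2, F=1, H=4, J=8, N=9, O=5, R=3, X=6, Z=0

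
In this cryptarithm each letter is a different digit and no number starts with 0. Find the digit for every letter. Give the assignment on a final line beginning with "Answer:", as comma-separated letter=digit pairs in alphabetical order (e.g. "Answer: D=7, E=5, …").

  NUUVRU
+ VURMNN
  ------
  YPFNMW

Step 1. [col 1: U + N ≡ W (mod 10)] column 1 (U + N ≡ W (mod 10), carry-in 0) doesn't pin W yet; pick W=7 and continue ⇒ W=7.
Step 2. [col 1: U + N ≡ W (mod 10)] several values work for U in column 1 (U + N ≡ W (mod 10), carry-in 0); try U=6. So U=6.
Step 3. [col 1: U + N ≡ W (mod 10)] column 1 reads U+N+carry(0)=W with U=6, W=7; with digits 6,7 already taken and all letters distinct, the only value for N is 1 ⇒ N=1.
Step 4. [col 2: R + N ≡ M (mod 10)] column 2 (R + N ≡ M (mod 10), carry-in 0) doesn't pin R yet; pick R=8 and continue, so R=8.
Step 5. [col 2: R + N ≡ M (mod 10)] from column 2 (R=8, N=1, carry-in 0, digits 1,6,7,8 already taken and all letters distinct): M must equal 9. So M=9.
Step 6. [col 3: V + M ≡ N (mod 10)] in column 3 we have V+M≡N with carry-in 0; given M=9, N=1 and digits 1,6,7,8,9 already taken and all letters distinct, that pins V to 2, so V=2.
Step 7. [col 4: U + R ≡ F (mod 10)] from column 4 (U=6, R=8, carry-in 1, digits 1,2,6,7,8,9 already taken and all letters distinct): F must equal 5, so F=5.
Step 8. [col 5: U + U ≡ P (mod 10)] column 5: given U=6, carry-in 1, and digits 1,2,5,6,7,8,9 already taken and all letters distinct, U+U≡P (mod 10) forces P=3 ⇒ P=3.
Step 9. [col 6: N + V ≡ Y (mod 10)] column 6: given N=1, V=2, carry-in 1, and digits 1,2,3,5,6,7,8,9 already taken and all letters distinct, N+V≡Y (mod 10) forces Y=4, so Y=4.

Answer: F=5, M=9, N=1, P=3, R=8, U=6, V=2, W=7, Y=4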